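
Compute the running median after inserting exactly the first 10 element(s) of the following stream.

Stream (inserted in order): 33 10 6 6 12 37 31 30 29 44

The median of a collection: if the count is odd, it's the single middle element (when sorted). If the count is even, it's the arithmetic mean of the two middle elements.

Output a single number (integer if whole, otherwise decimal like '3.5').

Answer: 29.5

Derivation:
Step 1: insert 33 -> lo=[33] (size 1, max 33) hi=[] (size 0) -> median=33
Step 2: insert 10 -> lo=[10] (size 1, max 10) hi=[33] (size 1, min 33) -> median=21.5
Step 3: insert 6 -> lo=[6, 10] (size 2, max 10) hi=[33] (size 1, min 33) -> median=10
Step 4: insert 6 -> lo=[6, 6] (size 2, max 6) hi=[10, 33] (size 2, min 10) -> median=8
Step 5: insert 12 -> lo=[6, 6, 10] (size 3, max 10) hi=[12, 33] (size 2, min 12) -> median=10
Step 6: insert 37 -> lo=[6, 6, 10] (size 3, max 10) hi=[12, 33, 37] (size 3, min 12) -> median=11
Step 7: insert 31 -> lo=[6, 6, 10, 12] (size 4, max 12) hi=[31, 33, 37] (size 3, min 31) -> median=12
Step 8: insert 30 -> lo=[6, 6, 10, 12] (size 4, max 12) hi=[30, 31, 33, 37] (size 4, min 30) -> median=21
Step 9: insert 29 -> lo=[6, 6, 10, 12, 29] (size 5, max 29) hi=[30, 31, 33, 37] (size 4, min 30) -> median=29
Step 10: insert 44 -> lo=[6, 6, 10, 12, 29] (size 5, max 29) hi=[30, 31, 33, 37, 44] (size 5, min 30) -> median=29.5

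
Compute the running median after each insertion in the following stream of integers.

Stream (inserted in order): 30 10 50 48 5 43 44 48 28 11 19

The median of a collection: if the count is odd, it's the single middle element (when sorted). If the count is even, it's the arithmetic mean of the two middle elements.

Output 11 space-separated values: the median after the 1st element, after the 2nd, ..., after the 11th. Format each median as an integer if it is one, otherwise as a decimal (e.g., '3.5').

Answer: 30 20 30 39 30 36.5 43 43.5 43 36.5 30

Derivation:
Step 1: insert 30 -> lo=[30] (size 1, max 30) hi=[] (size 0) -> median=30
Step 2: insert 10 -> lo=[10] (size 1, max 10) hi=[30] (size 1, min 30) -> median=20
Step 3: insert 50 -> lo=[10, 30] (size 2, max 30) hi=[50] (size 1, min 50) -> median=30
Step 4: insert 48 -> lo=[10, 30] (size 2, max 30) hi=[48, 50] (size 2, min 48) -> median=39
Step 5: insert 5 -> lo=[5, 10, 30] (size 3, max 30) hi=[48, 50] (size 2, min 48) -> median=30
Step 6: insert 43 -> lo=[5, 10, 30] (size 3, max 30) hi=[43, 48, 50] (size 3, min 43) -> median=36.5
Step 7: insert 44 -> lo=[5, 10, 30, 43] (size 4, max 43) hi=[44, 48, 50] (size 3, min 44) -> median=43
Step 8: insert 48 -> lo=[5, 10, 30, 43] (size 4, max 43) hi=[44, 48, 48, 50] (size 4, min 44) -> median=43.5
Step 9: insert 28 -> lo=[5, 10, 28, 30, 43] (size 5, max 43) hi=[44, 48, 48, 50] (size 4, min 44) -> median=43
Step 10: insert 11 -> lo=[5, 10, 11, 28, 30] (size 5, max 30) hi=[43, 44, 48, 48, 50] (size 5, min 43) -> median=36.5
Step 11: insert 19 -> lo=[5, 10, 11, 19, 28, 30] (size 6, max 30) hi=[43, 44, 48, 48, 50] (size 5, min 43) -> median=30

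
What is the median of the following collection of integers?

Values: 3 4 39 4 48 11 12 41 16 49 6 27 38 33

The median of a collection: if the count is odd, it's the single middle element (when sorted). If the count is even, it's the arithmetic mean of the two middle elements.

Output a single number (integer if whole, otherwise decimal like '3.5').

Step 1: insert 3 -> lo=[3] (size 1, max 3) hi=[] (size 0) -> median=3
Step 2: insert 4 -> lo=[3] (size 1, max 3) hi=[4] (size 1, min 4) -> median=3.5
Step 3: insert 39 -> lo=[3, 4] (size 2, max 4) hi=[39] (size 1, min 39) -> median=4
Step 4: insert 4 -> lo=[3, 4] (size 2, max 4) hi=[4, 39] (size 2, min 4) -> median=4
Step 5: insert 48 -> lo=[3, 4, 4] (size 3, max 4) hi=[39, 48] (size 2, min 39) -> median=4
Step 6: insert 11 -> lo=[3, 4, 4] (size 3, max 4) hi=[11, 39, 48] (size 3, min 11) -> median=7.5
Step 7: insert 12 -> lo=[3, 4, 4, 11] (size 4, max 11) hi=[12, 39, 48] (size 3, min 12) -> median=11
Step 8: insert 41 -> lo=[3, 4, 4, 11] (size 4, max 11) hi=[12, 39, 41, 48] (size 4, min 12) -> median=11.5
Step 9: insert 16 -> lo=[3, 4, 4, 11, 12] (size 5, max 12) hi=[16, 39, 41, 48] (size 4, min 16) -> median=12
Step 10: insert 49 -> lo=[3, 4, 4, 11, 12] (size 5, max 12) hi=[16, 39, 41, 48, 49] (size 5, min 16) -> median=14
Step 11: insert 6 -> lo=[3, 4, 4, 6, 11, 12] (size 6, max 12) hi=[16, 39, 41, 48, 49] (size 5, min 16) -> median=12
Step 12: insert 27 -> lo=[3, 4, 4, 6, 11, 12] (size 6, max 12) hi=[16, 27, 39, 41, 48, 49] (size 6, min 16) -> median=14
Step 13: insert 38 -> lo=[3, 4, 4, 6, 11, 12, 16] (size 7, max 16) hi=[27, 38, 39, 41, 48, 49] (size 6, min 27) -> median=16
Step 14: insert 33 -> lo=[3, 4, 4, 6, 11, 12, 16] (size 7, max 16) hi=[27, 33, 38, 39, 41, 48, 49] (size 7, min 27) -> median=21.5

Answer: 21.5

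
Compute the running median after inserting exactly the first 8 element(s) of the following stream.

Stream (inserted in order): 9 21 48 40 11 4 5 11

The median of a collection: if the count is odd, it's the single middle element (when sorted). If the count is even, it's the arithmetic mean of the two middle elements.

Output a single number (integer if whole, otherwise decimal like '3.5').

Step 1: insert 9 -> lo=[9] (size 1, max 9) hi=[] (size 0) -> median=9
Step 2: insert 21 -> lo=[9] (size 1, max 9) hi=[21] (size 1, min 21) -> median=15
Step 3: insert 48 -> lo=[9, 21] (size 2, max 21) hi=[48] (size 1, min 48) -> median=21
Step 4: insert 40 -> lo=[9, 21] (size 2, max 21) hi=[40, 48] (size 2, min 40) -> median=30.5
Step 5: insert 11 -> lo=[9, 11, 21] (size 3, max 21) hi=[40, 48] (size 2, min 40) -> median=21
Step 6: insert 4 -> lo=[4, 9, 11] (size 3, max 11) hi=[21, 40, 48] (size 3, min 21) -> median=16
Step 7: insert 5 -> lo=[4, 5, 9, 11] (size 4, max 11) hi=[21, 40, 48] (size 3, min 21) -> median=11
Step 8: insert 11 -> lo=[4, 5, 9, 11] (size 4, max 11) hi=[11, 21, 40, 48] (size 4, min 11) -> median=11

Answer: 11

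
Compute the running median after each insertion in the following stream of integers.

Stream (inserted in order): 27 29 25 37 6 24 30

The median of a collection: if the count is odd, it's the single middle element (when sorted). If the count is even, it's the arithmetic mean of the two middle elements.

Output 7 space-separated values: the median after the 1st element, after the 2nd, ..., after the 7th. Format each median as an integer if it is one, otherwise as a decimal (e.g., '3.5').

Answer: 27 28 27 28 27 26 27

Derivation:
Step 1: insert 27 -> lo=[27] (size 1, max 27) hi=[] (size 0) -> median=27
Step 2: insert 29 -> lo=[27] (size 1, max 27) hi=[29] (size 1, min 29) -> median=28
Step 3: insert 25 -> lo=[25, 27] (size 2, max 27) hi=[29] (size 1, min 29) -> median=27
Step 4: insert 37 -> lo=[25, 27] (size 2, max 27) hi=[29, 37] (size 2, min 29) -> median=28
Step 5: insert 6 -> lo=[6, 25, 27] (size 3, max 27) hi=[29, 37] (size 2, min 29) -> median=27
Step 6: insert 24 -> lo=[6, 24, 25] (size 3, max 25) hi=[27, 29, 37] (size 3, min 27) -> median=26
Step 7: insert 30 -> lo=[6, 24, 25, 27] (size 4, max 27) hi=[29, 30, 37] (size 3, min 29) -> median=27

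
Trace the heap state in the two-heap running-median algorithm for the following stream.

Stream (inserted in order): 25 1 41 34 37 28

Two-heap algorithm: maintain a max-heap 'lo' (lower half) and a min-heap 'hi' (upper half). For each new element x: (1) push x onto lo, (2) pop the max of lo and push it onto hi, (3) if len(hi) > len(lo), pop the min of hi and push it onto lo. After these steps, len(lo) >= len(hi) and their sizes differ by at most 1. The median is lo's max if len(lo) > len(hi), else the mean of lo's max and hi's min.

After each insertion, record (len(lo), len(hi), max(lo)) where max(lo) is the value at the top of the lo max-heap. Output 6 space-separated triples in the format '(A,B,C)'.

Step 1: insert 25 -> lo=[25] hi=[] -> (len(lo)=1, len(hi)=0, max(lo)=25)
Step 2: insert 1 -> lo=[1] hi=[25] -> (len(lo)=1, len(hi)=1, max(lo)=1)
Step 3: insert 41 -> lo=[1, 25] hi=[41] -> (len(lo)=2, len(hi)=1, max(lo)=25)
Step 4: insert 34 -> lo=[1, 25] hi=[34, 41] -> (len(lo)=2, len(hi)=2, max(lo)=25)
Step 5: insert 37 -> lo=[1, 25, 34] hi=[37, 41] -> (len(lo)=3, len(hi)=2, max(lo)=34)
Step 6: insert 28 -> lo=[1, 25, 28] hi=[34, 37, 41] -> (len(lo)=3, len(hi)=3, max(lo)=28)

Answer: (1,0,25) (1,1,1) (2,1,25) (2,2,25) (3,2,34) (3,3,28)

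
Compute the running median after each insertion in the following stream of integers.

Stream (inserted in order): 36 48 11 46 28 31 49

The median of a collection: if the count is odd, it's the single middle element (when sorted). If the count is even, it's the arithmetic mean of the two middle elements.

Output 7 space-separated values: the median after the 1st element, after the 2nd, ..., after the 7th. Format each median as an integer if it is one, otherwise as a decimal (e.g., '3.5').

Answer: 36 42 36 41 36 33.5 36

Derivation:
Step 1: insert 36 -> lo=[36] (size 1, max 36) hi=[] (size 0) -> median=36
Step 2: insert 48 -> lo=[36] (size 1, max 36) hi=[48] (size 1, min 48) -> median=42
Step 3: insert 11 -> lo=[11, 36] (size 2, max 36) hi=[48] (size 1, min 48) -> median=36
Step 4: insert 46 -> lo=[11, 36] (size 2, max 36) hi=[46, 48] (size 2, min 46) -> median=41
Step 5: insert 28 -> lo=[11, 28, 36] (size 3, max 36) hi=[46, 48] (size 2, min 46) -> median=36
Step 6: insert 31 -> lo=[11, 28, 31] (size 3, max 31) hi=[36, 46, 48] (size 3, min 36) -> median=33.5
Step 7: insert 49 -> lo=[11, 28, 31, 36] (size 4, max 36) hi=[46, 48, 49] (size 3, min 46) -> median=36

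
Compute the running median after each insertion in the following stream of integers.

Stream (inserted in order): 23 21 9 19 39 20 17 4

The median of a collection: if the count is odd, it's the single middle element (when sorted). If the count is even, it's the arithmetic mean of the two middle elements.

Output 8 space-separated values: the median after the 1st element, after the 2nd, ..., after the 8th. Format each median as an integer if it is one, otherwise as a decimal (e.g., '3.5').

Answer: 23 22 21 20 21 20.5 20 19.5

Derivation:
Step 1: insert 23 -> lo=[23] (size 1, max 23) hi=[] (size 0) -> median=23
Step 2: insert 21 -> lo=[21] (size 1, max 21) hi=[23] (size 1, min 23) -> median=22
Step 3: insert 9 -> lo=[9, 21] (size 2, max 21) hi=[23] (size 1, min 23) -> median=21
Step 4: insert 19 -> lo=[9, 19] (size 2, max 19) hi=[21, 23] (size 2, min 21) -> median=20
Step 5: insert 39 -> lo=[9, 19, 21] (size 3, max 21) hi=[23, 39] (size 2, min 23) -> median=21
Step 6: insert 20 -> lo=[9, 19, 20] (size 3, max 20) hi=[21, 23, 39] (size 3, min 21) -> median=20.5
Step 7: insert 17 -> lo=[9, 17, 19, 20] (size 4, max 20) hi=[21, 23, 39] (size 3, min 21) -> median=20
Step 8: insert 4 -> lo=[4, 9, 17, 19] (size 4, max 19) hi=[20, 21, 23, 39] (size 4, min 20) -> median=19.5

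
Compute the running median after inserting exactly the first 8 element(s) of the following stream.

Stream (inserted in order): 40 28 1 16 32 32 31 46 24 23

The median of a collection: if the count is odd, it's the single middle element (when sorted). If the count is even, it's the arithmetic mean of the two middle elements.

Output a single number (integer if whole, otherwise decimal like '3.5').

Answer: 31.5

Derivation:
Step 1: insert 40 -> lo=[40] (size 1, max 40) hi=[] (size 0) -> median=40
Step 2: insert 28 -> lo=[28] (size 1, max 28) hi=[40] (size 1, min 40) -> median=34
Step 3: insert 1 -> lo=[1, 28] (size 2, max 28) hi=[40] (size 1, min 40) -> median=28
Step 4: insert 16 -> lo=[1, 16] (size 2, max 16) hi=[28, 40] (size 2, min 28) -> median=22
Step 5: insert 32 -> lo=[1, 16, 28] (size 3, max 28) hi=[32, 40] (size 2, min 32) -> median=28
Step 6: insert 32 -> lo=[1, 16, 28] (size 3, max 28) hi=[32, 32, 40] (size 3, min 32) -> median=30
Step 7: insert 31 -> lo=[1, 16, 28, 31] (size 4, max 31) hi=[32, 32, 40] (size 3, min 32) -> median=31
Step 8: insert 46 -> lo=[1, 16, 28, 31] (size 4, max 31) hi=[32, 32, 40, 46] (size 4, min 32) -> median=31.5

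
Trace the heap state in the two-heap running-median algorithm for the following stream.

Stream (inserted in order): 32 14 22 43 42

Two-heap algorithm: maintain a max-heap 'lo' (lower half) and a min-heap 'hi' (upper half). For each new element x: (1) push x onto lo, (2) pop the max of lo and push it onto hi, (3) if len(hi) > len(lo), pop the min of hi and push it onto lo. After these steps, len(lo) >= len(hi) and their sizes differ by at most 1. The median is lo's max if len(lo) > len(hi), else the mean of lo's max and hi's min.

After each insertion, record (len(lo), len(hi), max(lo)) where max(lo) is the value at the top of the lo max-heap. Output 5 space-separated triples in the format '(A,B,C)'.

Step 1: insert 32 -> lo=[32] hi=[] -> (len(lo)=1, len(hi)=0, max(lo)=32)
Step 2: insert 14 -> lo=[14] hi=[32] -> (len(lo)=1, len(hi)=1, max(lo)=14)
Step 3: insert 22 -> lo=[14, 22] hi=[32] -> (len(lo)=2, len(hi)=1, max(lo)=22)
Step 4: insert 43 -> lo=[14, 22] hi=[32, 43] -> (len(lo)=2, len(hi)=2, max(lo)=22)
Step 5: insert 42 -> lo=[14, 22, 32] hi=[42, 43] -> (len(lo)=3, len(hi)=2, max(lo)=32)

Answer: (1,0,32) (1,1,14) (2,1,22) (2,2,22) (3,2,32)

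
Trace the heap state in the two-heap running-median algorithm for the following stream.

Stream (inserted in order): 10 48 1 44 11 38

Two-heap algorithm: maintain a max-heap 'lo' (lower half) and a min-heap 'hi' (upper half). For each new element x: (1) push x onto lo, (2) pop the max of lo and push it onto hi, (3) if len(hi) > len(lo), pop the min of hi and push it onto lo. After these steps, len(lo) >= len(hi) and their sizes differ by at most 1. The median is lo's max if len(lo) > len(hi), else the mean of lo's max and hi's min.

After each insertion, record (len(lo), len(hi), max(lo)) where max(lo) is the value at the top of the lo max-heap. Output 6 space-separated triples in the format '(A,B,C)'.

Step 1: insert 10 -> lo=[10] hi=[] -> (len(lo)=1, len(hi)=0, max(lo)=10)
Step 2: insert 48 -> lo=[10] hi=[48] -> (len(lo)=1, len(hi)=1, max(lo)=10)
Step 3: insert 1 -> lo=[1, 10] hi=[48] -> (len(lo)=2, len(hi)=1, max(lo)=10)
Step 4: insert 44 -> lo=[1, 10] hi=[44, 48] -> (len(lo)=2, len(hi)=2, max(lo)=10)
Step 5: insert 11 -> lo=[1, 10, 11] hi=[44, 48] -> (len(lo)=3, len(hi)=2, max(lo)=11)
Step 6: insert 38 -> lo=[1, 10, 11] hi=[38, 44, 48] -> (len(lo)=3, len(hi)=3, max(lo)=11)

Answer: (1,0,10) (1,1,10) (2,1,10) (2,2,10) (3,2,11) (3,3,11)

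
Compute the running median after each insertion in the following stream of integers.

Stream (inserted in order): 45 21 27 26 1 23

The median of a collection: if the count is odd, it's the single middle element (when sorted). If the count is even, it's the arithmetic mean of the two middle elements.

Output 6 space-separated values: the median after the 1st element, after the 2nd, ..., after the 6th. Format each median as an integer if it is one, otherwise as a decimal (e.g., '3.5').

Answer: 45 33 27 26.5 26 24.5

Derivation:
Step 1: insert 45 -> lo=[45] (size 1, max 45) hi=[] (size 0) -> median=45
Step 2: insert 21 -> lo=[21] (size 1, max 21) hi=[45] (size 1, min 45) -> median=33
Step 3: insert 27 -> lo=[21, 27] (size 2, max 27) hi=[45] (size 1, min 45) -> median=27
Step 4: insert 26 -> lo=[21, 26] (size 2, max 26) hi=[27, 45] (size 2, min 27) -> median=26.5
Step 5: insert 1 -> lo=[1, 21, 26] (size 3, max 26) hi=[27, 45] (size 2, min 27) -> median=26
Step 6: insert 23 -> lo=[1, 21, 23] (size 3, max 23) hi=[26, 27, 45] (size 3, min 26) -> median=24.5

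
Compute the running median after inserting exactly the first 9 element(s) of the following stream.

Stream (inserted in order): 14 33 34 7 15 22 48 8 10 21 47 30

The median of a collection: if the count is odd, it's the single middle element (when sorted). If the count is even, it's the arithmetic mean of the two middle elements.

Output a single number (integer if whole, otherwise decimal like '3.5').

Answer: 15

Derivation:
Step 1: insert 14 -> lo=[14] (size 1, max 14) hi=[] (size 0) -> median=14
Step 2: insert 33 -> lo=[14] (size 1, max 14) hi=[33] (size 1, min 33) -> median=23.5
Step 3: insert 34 -> lo=[14, 33] (size 2, max 33) hi=[34] (size 1, min 34) -> median=33
Step 4: insert 7 -> lo=[7, 14] (size 2, max 14) hi=[33, 34] (size 2, min 33) -> median=23.5
Step 5: insert 15 -> lo=[7, 14, 15] (size 3, max 15) hi=[33, 34] (size 2, min 33) -> median=15
Step 6: insert 22 -> lo=[7, 14, 15] (size 3, max 15) hi=[22, 33, 34] (size 3, min 22) -> median=18.5
Step 7: insert 48 -> lo=[7, 14, 15, 22] (size 4, max 22) hi=[33, 34, 48] (size 3, min 33) -> median=22
Step 8: insert 8 -> lo=[7, 8, 14, 15] (size 4, max 15) hi=[22, 33, 34, 48] (size 4, min 22) -> median=18.5
Step 9: insert 10 -> lo=[7, 8, 10, 14, 15] (size 5, max 15) hi=[22, 33, 34, 48] (size 4, min 22) -> median=15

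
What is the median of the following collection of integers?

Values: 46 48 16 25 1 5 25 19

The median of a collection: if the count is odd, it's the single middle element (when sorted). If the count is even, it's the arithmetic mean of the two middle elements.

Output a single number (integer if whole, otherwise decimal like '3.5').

Answer: 22

Derivation:
Step 1: insert 46 -> lo=[46] (size 1, max 46) hi=[] (size 0) -> median=46
Step 2: insert 48 -> lo=[46] (size 1, max 46) hi=[48] (size 1, min 48) -> median=47
Step 3: insert 16 -> lo=[16, 46] (size 2, max 46) hi=[48] (size 1, min 48) -> median=46
Step 4: insert 25 -> lo=[16, 25] (size 2, max 25) hi=[46, 48] (size 2, min 46) -> median=35.5
Step 5: insert 1 -> lo=[1, 16, 25] (size 3, max 25) hi=[46, 48] (size 2, min 46) -> median=25
Step 6: insert 5 -> lo=[1, 5, 16] (size 3, max 16) hi=[25, 46, 48] (size 3, min 25) -> median=20.5
Step 7: insert 25 -> lo=[1, 5, 16, 25] (size 4, max 25) hi=[25, 46, 48] (size 3, min 25) -> median=25
Step 8: insert 19 -> lo=[1, 5, 16, 19] (size 4, max 19) hi=[25, 25, 46, 48] (size 4, min 25) -> median=22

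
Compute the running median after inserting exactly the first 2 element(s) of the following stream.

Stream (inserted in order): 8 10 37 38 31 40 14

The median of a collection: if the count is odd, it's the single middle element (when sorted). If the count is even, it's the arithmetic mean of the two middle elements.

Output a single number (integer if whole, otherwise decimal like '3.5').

Answer: 9

Derivation:
Step 1: insert 8 -> lo=[8] (size 1, max 8) hi=[] (size 0) -> median=8
Step 2: insert 10 -> lo=[8] (size 1, max 8) hi=[10] (size 1, min 10) -> median=9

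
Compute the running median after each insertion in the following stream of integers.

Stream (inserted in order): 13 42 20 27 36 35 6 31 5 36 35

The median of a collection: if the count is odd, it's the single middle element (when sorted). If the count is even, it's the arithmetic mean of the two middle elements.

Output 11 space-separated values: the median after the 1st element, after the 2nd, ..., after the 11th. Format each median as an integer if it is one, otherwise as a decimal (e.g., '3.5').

Answer: 13 27.5 20 23.5 27 31 27 29 27 29 31

Derivation:
Step 1: insert 13 -> lo=[13] (size 1, max 13) hi=[] (size 0) -> median=13
Step 2: insert 42 -> lo=[13] (size 1, max 13) hi=[42] (size 1, min 42) -> median=27.5
Step 3: insert 20 -> lo=[13, 20] (size 2, max 20) hi=[42] (size 1, min 42) -> median=20
Step 4: insert 27 -> lo=[13, 20] (size 2, max 20) hi=[27, 42] (size 2, min 27) -> median=23.5
Step 5: insert 36 -> lo=[13, 20, 27] (size 3, max 27) hi=[36, 42] (size 2, min 36) -> median=27
Step 6: insert 35 -> lo=[13, 20, 27] (size 3, max 27) hi=[35, 36, 42] (size 3, min 35) -> median=31
Step 7: insert 6 -> lo=[6, 13, 20, 27] (size 4, max 27) hi=[35, 36, 42] (size 3, min 35) -> median=27
Step 8: insert 31 -> lo=[6, 13, 20, 27] (size 4, max 27) hi=[31, 35, 36, 42] (size 4, min 31) -> median=29
Step 9: insert 5 -> lo=[5, 6, 13, 20, 27] (size 5, max 27) hi=[31, 35, 36, 42] (size 4, min 31) -> median=27
Step 10: insert 36 -> lo=[5, 6, 13, 20, 27] (size 5, max 27) hi=[31, 35, 36, 36, 42] (size 5, min 31) -> median=29
Step 11: insert 35 -> lo=[5, 6, 13, 20, 27, 31] (size 6, max 31) hi=[35, 35, 36, 36, 42] (size 5, min 35) -> median=31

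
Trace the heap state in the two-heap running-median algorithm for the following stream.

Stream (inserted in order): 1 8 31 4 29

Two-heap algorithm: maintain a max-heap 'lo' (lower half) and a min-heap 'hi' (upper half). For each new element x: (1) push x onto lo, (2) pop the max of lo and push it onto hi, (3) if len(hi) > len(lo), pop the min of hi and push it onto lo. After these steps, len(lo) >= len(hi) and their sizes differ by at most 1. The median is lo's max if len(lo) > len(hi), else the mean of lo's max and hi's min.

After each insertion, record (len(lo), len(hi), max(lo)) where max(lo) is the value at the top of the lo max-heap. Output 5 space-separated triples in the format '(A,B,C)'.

Step 1: insert 1 -> lo=[1] hi=[] -> (len(lo)=1, len(hi)=0, max(lo)=1)
Step 2: insert 8 -> lo=[1] hi=[8] -> (len(lo)=1, len(hi)=1, max(lo)=1)
Step 3: insert 31 -> lo=[1, 8] hi=[31] -> (len(lo)=2, len(hi)=1, max(lo)=8)
Step 4: insert 4 -> lo=[1, 4] hi=[8, 31] -> (len(lo)=2, len(hi)=2, max(lo)=4)
Step 5: insert 29 -> lo=[1, 4, 8] hi=[29, 31] -> (len(lo)=3, len(hi)=2, max(lo)=8)

Answer: (1,0,1) (1,1,1) (2,1,8) (2,2,4) (3,2,8)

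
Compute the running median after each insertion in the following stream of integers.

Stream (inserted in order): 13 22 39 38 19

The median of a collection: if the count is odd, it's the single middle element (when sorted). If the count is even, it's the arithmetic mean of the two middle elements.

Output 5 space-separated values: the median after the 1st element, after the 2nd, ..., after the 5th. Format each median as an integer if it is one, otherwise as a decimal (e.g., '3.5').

Step 1: insert 13 -> lo=[13] (size 1, max 13) hi=[] (size 0) -> median=13
Step 2: insert 22 -> lo=[13] (size 1, max 13) hi=[22] (size 1, min 22) -> median=17.5
Step 3: insert 39 -> lo=[13, 22] (size 2, max 22) hi=[39] (size 1, min 39) -> median=22
Step 4: insert 38 -> lo=[13, 22] (size 2, max 22) hi=[38, 39] (size 2, min 38) -> median=30
Step 5: insert 19 -> lo=[13, 19, 22] (size 3, max 22) hi=[38, 39] (size 2, min 38) -> median=22

Answer: 13 17.5 22 30 22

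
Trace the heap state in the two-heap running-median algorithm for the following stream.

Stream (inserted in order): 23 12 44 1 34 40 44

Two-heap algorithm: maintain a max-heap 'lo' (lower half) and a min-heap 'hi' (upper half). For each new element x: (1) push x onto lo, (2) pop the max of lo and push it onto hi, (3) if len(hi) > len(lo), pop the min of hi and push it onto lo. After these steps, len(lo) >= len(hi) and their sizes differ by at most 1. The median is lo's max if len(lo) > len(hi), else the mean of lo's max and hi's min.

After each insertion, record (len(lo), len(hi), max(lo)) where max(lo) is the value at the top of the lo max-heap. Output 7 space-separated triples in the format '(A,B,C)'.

Answer: (1,0,23) (1,1,12) (2,1,23) (2,2,12) (3,2,23) (3,3,23) (4,3,34)

Derivation:
Step 1: insert 23 -> lo=[23] hi=[] -> (len(lo)=1, len(hi)=0, max(lo)=23)
Step 2: insert 12 -> lo=[12] hi=[23] -> (len(lo)=1, len(hi)=1, max(lo)=12)
Step 3: insert 44 -> lo=[12, 23] hi=[44] -> (len(lo)=2, len(hi)=1, max(lo)=23)
Step 4: insert 1 -> lo=[1, 12] hi=[23, 44] -> (len(lo)=2, len(hi)=2, max(lo)=12)
Step 5: insert 34 -> lo=[1, 12, 23] hi=[34, 44] -> (len(lo)=3, len(hi)=2, max(lo)=23)
Step 6: insert 40 -> lo=[1, 12, 23] hi=[34, 40, 44] -> (len(lo)=3, len(hi)=3, max(lo)=23)
Step 7: insert 44 -> lo=[1, 12, 23, 34] hi=[40, 44, 44] -> (len(lo)=4, len(hi)=3, max(lo)=34)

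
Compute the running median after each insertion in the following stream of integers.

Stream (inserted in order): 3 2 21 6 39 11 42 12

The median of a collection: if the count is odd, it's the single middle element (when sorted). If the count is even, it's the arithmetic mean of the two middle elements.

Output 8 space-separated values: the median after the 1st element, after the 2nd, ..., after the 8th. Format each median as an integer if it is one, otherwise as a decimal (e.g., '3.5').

Step 1: insert 3 -> lo=[3] (size 1, max 3) hi=[] (size 0) -> median=3
Step 2: insert 2 -> lo=[2] (size 1, max 2) hi=[3] (size 1, min 3) -> median=2.5
Step 3: insert 21 -> lo=[2, 3] (size 2, max 3) hi=[21] (size 1, min 21) -> median=3
Step 4: insert 6 -> lo=[2, 3] (size 2, max 3) hi=[6, 21] (size 2, min 6) -> median=4.5
Step 5: insert 39 -> lo=[2, 3, 6] (size 3, max 6) hi=[21, 39] (size 2, min 21) -> median=6
Step 6: insert 11 -> lo=[2, 3, 6] (size 3, max 6) hi=[11, 21, 39] (size 3, min 11) -> median=8.5
Step 7: insert 42 -> lo=[2, 3, 6, 11] (size 4, max 11) hi=[21, 39, 42] (size 3, min 21) -> median=11
Step 8: insert 12 -> lo=[2, 3, 6, 11] (size 4, max 11) hi=[12, 21, 39, 42] (size 4, min 12) -> median=11.5

Answer: 3 2.5 3 4.5 6 8.5 11 11.5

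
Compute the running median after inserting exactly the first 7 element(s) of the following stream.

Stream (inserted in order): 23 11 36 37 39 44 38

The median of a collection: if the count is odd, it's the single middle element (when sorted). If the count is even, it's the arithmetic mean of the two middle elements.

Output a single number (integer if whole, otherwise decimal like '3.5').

Step 1: insert 23 -> lo=[23] (size 1, max 23) hi=[] (size 0) -> median=23
Step 2: insert 11 -> lo=[11] (size 1, max 11) hi=[23] (size 1, min 23) -> median=17
Step 3: insert 36 -> lo=[11, 23] (size 2, max 23) hi=[36] (size 1, min 36) -> median=23
Step 4: insert 37 -> lo=[11, 23] (size 2, max 23) hi=[36, 37] (size 2, min 36) -> median=29.5
Step 5: insert 39 -> lo=[11, 23, 36] (size 3, max 36) hi=[37, 39] (size 2, min 37) -> median=36
Step 6: insert 44 -> lo=[11, 23, 36] (size 3, max 36) hi=[37, 39, 44] (size 3, min 37) -> median=36.5
Step 7: insert 38 -> lo=[11, 23, 36, 37] (size 4, max 37) hi=[38, 39, 44] (size 3, min 38) -> median=37

Answer: 37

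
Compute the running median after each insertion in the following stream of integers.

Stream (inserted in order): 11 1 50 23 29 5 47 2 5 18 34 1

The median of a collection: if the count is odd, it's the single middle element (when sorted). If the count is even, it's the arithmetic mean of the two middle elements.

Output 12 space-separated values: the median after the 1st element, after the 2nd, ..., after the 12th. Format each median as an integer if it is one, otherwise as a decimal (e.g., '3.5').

Step 1: insert 11 -> lo=[11] (size 1, max 11) hi=[] (size 0) -> median=11
Step 2: insert 1 -> lo=[1] (size 1, max 1) hi=[11] (size 1, min 11) -> median=6
Step 3: insert 50 -> lo=[1, 11] (size 2, max 11) hi=[50] (size 1, min 50) -> median=11
Step 4: insert 23 -> lo=[1, 11] (size 2, max 11) hi=[23, 50] (size 2, min 23) -> median=17
Step 5: insert 29 -> lo=[1, 11, 23] (size 3, max 23) hi=[29, 50] (size 2, min 29) -> median=23
Step 6: insert 5 -> lo=[1, 5, 11] (size 3, max 11) hi=[23, 29, 50] (size 3, min 23) -> median=17
Step 7: insert 47 -> lo=[1, 5, 11, 23] (size 4, max 23) hi=[29, 47, 50] (size 3, min 29) -> median=23
Step 8: insert 2 -> lo=[1, 2, 5, 11] (size 4, max 11) hi=[23, 29, 47, 50] (size 4, min 23) -> median=17
Step 9: insert 5 -> lo=[1, 2, 5, 5, 11] (size 5, max 11) hi=[23, 29, 47, 50] (size 4, min 23) -> median=11
Step 10: insert 18 -> lo=[1, 2, 5, 5, 11] (size 5, max 11) hi=[18, 23, 29, 47, 50] (size 5, min 18) -> median=14.5
Step 11: insert 34 -> lo=[1, 2, 5, 5, 11, 18] (size 6, max 18) hi=[23, 29, 34, 47, 50] (size 5, min 23) -> median=18
Step 12: insert 1 -> lo=[1, 1, 2, 5, 5, 11] (size 6, max 11) hi=[18, 23, 29, 34, 47, 50] (size 6, min 18) -> median=14.5

Answer: 11 6 11 17 23 17 23 17 11 14.5 18 14.5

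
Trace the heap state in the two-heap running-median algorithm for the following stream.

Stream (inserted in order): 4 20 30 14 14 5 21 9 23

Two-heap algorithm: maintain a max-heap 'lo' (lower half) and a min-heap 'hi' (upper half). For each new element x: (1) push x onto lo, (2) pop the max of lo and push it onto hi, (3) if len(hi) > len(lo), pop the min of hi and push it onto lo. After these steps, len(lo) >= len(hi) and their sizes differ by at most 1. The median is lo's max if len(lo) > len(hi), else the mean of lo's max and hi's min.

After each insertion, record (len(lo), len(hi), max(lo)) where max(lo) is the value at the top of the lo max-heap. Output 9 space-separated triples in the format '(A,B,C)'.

Answer: (1,0,4) (1,1,4) (2,1,20) (2,2,14) (3,2,14) (3,3,14) (4,3,14) (4,4,14) (5,4,14)

Derivation:
Step 1: insert 4 -> lo=[4] hi=[] -> (len(lo)=1, len(hi)=0, max(lo)=4)
Step 2: insert 20 -> lo=[4] hi=[20] -> (len(lo)=1, len(hi)=1, max(lo)=4)
Step 3: insert 30 -> lo=[4, 20] hi=[30] -> (len(lo)=2, len(hi)=1, max(lo)=20)
Step 4: insert 14 -> lo=[4, 14] hi=[20, 30] -> (len(lo)=2, len(hi)=2, max(lo)=14)
Step 5: insert 14 -> lo=[4, 14, 14] hi=[20, 30] -> (len(lo)=3, len(hi)=2, max(lo)=14)
Step 6: insert 5 -> lo=[4, 5, 14] hi=[14, 20, 30] -> (len(lo)=3, len(hi)=3, max(lo)=14)
Step 7: insert 21 -> lo=[4, 5, 14, 14] hi=[20, 21, 30] -> (len(lo)=4, len(hi)=3, max(lo)=14)
Step 8: insert 9 -> lo=[4, 5, 9, 14] hi=[14, 20, 21, 30] -> (len(lo)=4, len(hi)=4, max(lo)=14)
Step 9: insert 23 -> lo=[4, 5, 9, 14, 14] hi=[20, 21, 23, 30] -> (len(lo)=5, len(hi)=4, max(lo)=14)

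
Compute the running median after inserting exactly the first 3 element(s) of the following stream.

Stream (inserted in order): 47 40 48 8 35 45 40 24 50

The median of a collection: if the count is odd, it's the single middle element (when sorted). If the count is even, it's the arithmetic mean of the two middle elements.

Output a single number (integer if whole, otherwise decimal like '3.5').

Answer: 47

Derivation:
Step 1: insert 47 -> lo=[47] (size 1, max 47) hi=[] (size 0) -> median=47
Step 2: insert 40 -> lo=[40] (size 1, max 40) hi=[47] (size 1, min 47) -> median=43.5
Step 3: insert 48 -> lo=[40, 47] (size 2, max 47) hi=[48] (size 1, min 48) -> median=47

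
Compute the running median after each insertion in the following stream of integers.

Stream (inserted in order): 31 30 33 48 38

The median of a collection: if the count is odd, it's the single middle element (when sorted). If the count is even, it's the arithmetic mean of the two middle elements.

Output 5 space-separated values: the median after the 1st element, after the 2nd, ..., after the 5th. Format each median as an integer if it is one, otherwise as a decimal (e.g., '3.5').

Step 1: insert 31 -> lo=[31] (size 1, max 31) hi=[] (size 0) -> median=31
Step 2: insert 30 -> lo=[30] (size 1, max 30) hi=[31] (size 1, min 31) -> median=30.5
Step 3: insert 33 -> lo=[30, 31] (size 2, max 31) hi=[33] (size 1, min 33) -> median=31
Step 4: insert 48 -> lo=[30, 31] (size 2, max 31) hi=[33, 48] (size 2, min 33) -> median=32
Step 5: insert 38 -> lo=[30, 31, 33] (size 3, max 33) hi=[38, 48] (size 2, min 38) -> median=33

Answer: 31 30.5 31 32 33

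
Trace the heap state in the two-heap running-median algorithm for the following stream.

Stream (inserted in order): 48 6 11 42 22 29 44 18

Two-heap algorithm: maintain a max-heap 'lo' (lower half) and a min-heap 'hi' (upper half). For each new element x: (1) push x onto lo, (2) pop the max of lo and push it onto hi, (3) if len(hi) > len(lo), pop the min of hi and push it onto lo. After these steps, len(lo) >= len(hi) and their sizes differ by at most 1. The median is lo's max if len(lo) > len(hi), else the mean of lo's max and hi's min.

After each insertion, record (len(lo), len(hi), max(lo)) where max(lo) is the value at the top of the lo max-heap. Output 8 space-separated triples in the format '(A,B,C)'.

Answer: (1,0,48) (1,1,6) (2,1,11) (2,2,11) (3,2,22) (3,3,22) (4,3,29) (4,4,22)

Derivation:
Step 1: insert 48 -> lo=[48] hi=[] -> (len(lo)=1, len(hi)=0, max(lo)=48)
Step 2: insert 6 -> lo=[6] hi=[48] -> (len(lo)=1, len(hi)=1, max(lo)=6)
Step 3: insert 11 -> lo=[6, 11] hi=[48] -> (len(lo)=2, len(hi)=1, max(lo)=11)
Step 4: insert 42 -> lo=[6, 11] hi=[42, 48] -> (len(lo)=2, len(hi)=2, max(lo)=11)
Step 5: insert 22 -> lo=[6, 11, 22] hi=[42, 48] -> (len(lo)=3, len(hi)=2, max(lo)=22)
Step 6: insert 29 -> lo=[6, 11, 22] hi=[29, 42, 48] -> (len(lo)=3, len(hi)=3, max(lo)=22)
Step 7: insert 44 -> lo=[6, 11, 22, 29] hi=[42, 44, 48] -> (len(lo)=4, len(hi)=3, max(lo)=29)
Step 8: insert 18 -> lo=[6, 11, 18, 22] hi=[29, 42, 44, 48] -> (len(lo)=4, len(hi)=4, max(lo)=22)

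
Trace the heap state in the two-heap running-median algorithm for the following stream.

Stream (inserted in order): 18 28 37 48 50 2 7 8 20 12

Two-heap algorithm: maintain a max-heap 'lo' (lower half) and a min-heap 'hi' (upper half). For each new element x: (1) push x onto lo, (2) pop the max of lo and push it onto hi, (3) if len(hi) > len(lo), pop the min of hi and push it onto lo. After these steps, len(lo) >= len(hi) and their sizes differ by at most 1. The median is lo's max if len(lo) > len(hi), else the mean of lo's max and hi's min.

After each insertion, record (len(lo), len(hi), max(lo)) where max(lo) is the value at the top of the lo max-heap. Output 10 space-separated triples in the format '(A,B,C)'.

Step 1: insert 18 -> lo=[18] hi=[] -> (len(lo)=1, len(hi)=0, max(lo)=18)
Step 2: insert 28 -> lo=[18] hi=[28] -> (len(lo)=1, len(hi)=1, max(lo)=18)
Step 3: insert 37 -> lo=[18, 28] hi=[37] -> (len(lo)=2, len(hi)=1, max(lo)=28)
Step 4: insert 48 -> lo=[18, 28] hi=[37, 48] -> (len(lo)=2, len(hi)=2, max(lo)=28)
Step 5: insert 50 -> lo=[18, 28, 37] hi=[48, 50] -> (len(lo)=3, len(hi)=2, max(lo)=37)
Step 6: insert 2 -> lo=[2, 18, 28] hi=[37, 48, 50] -> (len(lo)=3, len(hi)=3, max(lo)=28)
Step 7: insert 7 -> lo=[2, 7, 18, 28] hi=[37, 48, 50] -> (len(lo)=4, len(hi)=3, max(lo)=28)
Step 8: insert 8 -> lo=[2, 7, 8, 18] hi=[28, 37, 48, 50] -> (len(lo)=4, len(hi)=4, max(lo)=18)
Step 9: insert 20 -> lo=[2, 7, 8, 18, 20] hi=[28, 37, 48, 50] -> (len(lo)=5, len(hi)=4, max(lo)=20)
Step 10: insert 12 -> lo=[2, 7, 8, 12, 18] hi=[20, 28, 37, 48, 50] -> (len(lo)=5, len(hi)=5, max(lo)=18)

Answer: (1,0,18) (1,1,18) (2,1,28) (2,2,28) (3,2,37) (3,3,28) (4,3,28) (4,4,18) (5,4,20) (5,5,18)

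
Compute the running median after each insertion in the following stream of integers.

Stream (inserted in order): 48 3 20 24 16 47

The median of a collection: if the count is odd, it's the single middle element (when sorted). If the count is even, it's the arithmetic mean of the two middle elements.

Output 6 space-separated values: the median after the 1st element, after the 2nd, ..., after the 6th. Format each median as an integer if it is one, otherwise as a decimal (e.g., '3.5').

Answer: 48 25.5 20 22 20 22

Derivation:
Step 1: insert 48 -> lo=[48] (size 1, max 48) hi=[] (size 0) -> median=48
Step 2: insert 3 -> lo=[3] (size 1, max 3) hi=[48] (size 1, min 48) -> median=25.5
Step 3: insert 20 -> lo=[3, 20] (size 2, max 20) hi=[48] (size 1, min 48) -> median=20
Step 4: insert 24 -> lo=[3, 20] (size 2, max 20) hi=[24, 48] (size 2, min 24) -> median=22
Step 5: insert 16 -> lo=[3, 16, 20] (size 3, max 20) hi=[24, 48] (size 2, min 24) -> median=20
Step 6: insert 47 -> lo=[3, 16, 20] (size 3, max 20) hi=[24, 47, 48] (size 3, min 24) -> median=22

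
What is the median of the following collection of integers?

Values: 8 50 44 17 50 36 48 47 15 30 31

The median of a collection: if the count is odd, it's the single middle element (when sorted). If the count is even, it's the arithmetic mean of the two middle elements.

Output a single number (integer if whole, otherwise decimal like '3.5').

Answer: 36

Derivation:
Step 1: insert 8 -> lo=[8] (size 1, max 8) hi=[] (size 0) -> median=8
Step 2: insert 50 -> lo=[8] (size 1, max 8) hi=[50] (size 1, min 50) -> median=29
Step 3: insert 44 -> lo=[8, 44] (size 2, max 44) hi=[50] (size 1, min 50) -> median=44
Step 4: insert 17 -> lo=[8, 17] (size 2, max 17) hi=[44, 50] (size 2, min 44) -> median=30.5
Step 5: insert 50 -> lo=[8, 17, 44] (size 3, max 44) hi=[50, 50] (size 2, min 50) -> median=44
Step 6: insert 36 -> lo=[8, 17, 36] (size 3, max 36) hi=[44, 50, 50] (size 3, min 44) -> median=40
Step 7: insert 48 -> lo=[8, 17, 36, 44] (size 4, max 44) hi=[48, 50, 50] (size 3, min 48) -> median=44
Step 8: insert 47 -> lo=[8, 17, 36, 44] (size 4, max 44) hi=[47, 48, 50, 50] (size 4, min 47) -> median=45.5
Step 9: insert 15 -> lo=[8, 15, 17, 36, 44] (size 5, max 44) hi=[47, 48, 50, 50] (size 4, min 47) -> median=44
Step 10: insert 30 -> lo=[8, 15, 17, 30, 36] (size 5, max 36) hi=[44, 47, 48, 50, 50] (size 5, min 44) -> median=40
Step 11: insert 31 -> lo=[8, 15, 17, 30, 31, 36] (size 6, max 36) hi=[44, 47, 48, 50, 50] (size 5, min 44) -> median=36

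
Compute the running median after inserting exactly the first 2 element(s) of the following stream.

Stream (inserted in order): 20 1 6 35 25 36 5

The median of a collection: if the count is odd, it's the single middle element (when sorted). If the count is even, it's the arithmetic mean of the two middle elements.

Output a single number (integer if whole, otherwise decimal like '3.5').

Answer: 10.5

Derivation:
Step 1: insert 20 -> lo=[20] (size 1, max 20) hi=[] (size 0) -> median=20
Step 2: insert 1 -> lo=[1] (size 1, max 1) hi=[20] (size 1, min 20) -> median=10.5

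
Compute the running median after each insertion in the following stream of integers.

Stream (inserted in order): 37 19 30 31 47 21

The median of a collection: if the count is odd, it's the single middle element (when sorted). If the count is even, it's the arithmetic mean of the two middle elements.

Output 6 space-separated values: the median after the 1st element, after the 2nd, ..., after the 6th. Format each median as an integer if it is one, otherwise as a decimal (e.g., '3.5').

Step 1: insert 37 -> lo=[37] (size 1, max 37) hi=[] (size 0) -> median=37
Step 2: insert 19 -> lo=[19] (size 1, max 19) hi=[37] (size 1, min 37) -> median=28
Step 3: insert 30 -> lo=[19, 30] (size 2, max 30) hi=[37] (size 1, min 37) -> median=30
Step 4: insert 31 -> lo=[19, 30] (size 2, max 30) hi=[31, 37] (size 2, min 31) -> median=30.5
Step 5: insert 47 -> lo=[19, 30, 31] (size 3, max 31) hi=[37, 47] (size 2, min 37) -> median=31
Step 6: insert 21 -> lo=[19, 21, 30] (size 3, max 30) hi=[31, 37, 47] (size 3, min 31) -> median=30.5

Answer: 37 28 30 30.5 31 30.5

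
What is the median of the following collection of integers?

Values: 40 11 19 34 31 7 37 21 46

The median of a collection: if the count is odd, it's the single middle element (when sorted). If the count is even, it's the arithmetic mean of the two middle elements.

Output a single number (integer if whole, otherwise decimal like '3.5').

Step 1: insert 40 -> lo=[40] (size 1, max 40) hi=[] (size 0) -> median=40
Step 2: insert 11 -> lo=[11] (size 1, max 11) hi=[40] (size 1, min 40) -> median=25.5
Step 3: insert 19 -> lo=[11, 19] (size 2, max 19) hi=[40] (size 1, min 40) -> median=19
Step 4: insert 34 -> lo=[11, 19] (size 2, max 19) hi=[34, 40] (size 2, min 34) -> median=26.5
Step 5: insert 31 -> lo=[11, 19, 31] (size 3, max 31) hi=[34, 40] (size 2, min 34) -> median=31
Step 6: insert 7 -> lo=[7, 11, 19] (size 3, max 19) hi=[31, 34, 40] (size 3, min 31) -> median=25
Step 7: insert 37 -> lo=[7, 11, 19, 31] (size 4, max 31) hi=[34, 37, 40] (size 3, min 34) -> median=31
Step 8: insert 21 -> lo=[7, 11, 19, 21] (size 4, max 21) hi=[31, 34, 37, 40] (size 4, min 31) -> median=26
Step 9: insert 46 -> lo=[7, 11, 19, 21, 31] (size 5, max 31) hi=[34, 37, 40, 46] (size 4, min 34) -> median=31

Answer: 31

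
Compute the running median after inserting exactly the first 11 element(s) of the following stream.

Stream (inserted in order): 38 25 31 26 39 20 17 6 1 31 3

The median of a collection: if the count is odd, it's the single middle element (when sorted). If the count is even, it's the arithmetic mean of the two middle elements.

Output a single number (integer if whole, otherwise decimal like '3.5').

Answer: 25

Derivation:
Step 1: insert 38 -> lo=[38] (size 1, max 38) hi=[] (size 0) -> median=38
Step 2: insert 25 -> lo=[25] (size 1, max 25) hi=[38] (size 1, min 38) -> median=31.5
Step 3: insert 31 -> lo=[25, 31] (size 2, max 31) hi=[38] (size 1, min 38) -> median=31
Step 4: insert 26 -> lo=[25, 26] (size 2, max 26) hi=[31, 38] (size 2, min 31) -> median=28.5
Step 5: insert 39 -> lo=[25, 26, 31] (size 3, max 31) hi=[38, 39] (size 2, min 38) -> median=31
Step 6: insert 20 -> lo=[20, 25, 26] (size 3, max 26) hi=[31, 38, 39] (size 3, min 31) -> median=28.5
Step 7: insert 17 -> lo=[17, 20, 25, 26] (size 4, max 26) hi=[31, 38, 39] (size 3, min 31) -> median=26
Step 8: insert 6 -> lo=[6, 17, 20, 25] (size 4, max 25) hi=[26, 31, 38, 39] (size 4, min 26) -> median=25.5
Step 9: insert 1 -> lo=[1, 6, 17, 20, 25] (size 5, max 25) hi=[26, 31, 38, 39] (size 4, min 26) -> median=25
Step 10: insert 31 -> lo=[1, 6, 17, 20, 25] (size 5, max 25) hi=[26, 31, 31, 38, 39] (size 5, min 26) -> median=25.5
Step 11: insert 3 -> lo=[1, 3, 6, 17, 20, 25] (size 6, max 25) hi=[26, 31, 31, 38, 39] (size 5, min 26) -> median=25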